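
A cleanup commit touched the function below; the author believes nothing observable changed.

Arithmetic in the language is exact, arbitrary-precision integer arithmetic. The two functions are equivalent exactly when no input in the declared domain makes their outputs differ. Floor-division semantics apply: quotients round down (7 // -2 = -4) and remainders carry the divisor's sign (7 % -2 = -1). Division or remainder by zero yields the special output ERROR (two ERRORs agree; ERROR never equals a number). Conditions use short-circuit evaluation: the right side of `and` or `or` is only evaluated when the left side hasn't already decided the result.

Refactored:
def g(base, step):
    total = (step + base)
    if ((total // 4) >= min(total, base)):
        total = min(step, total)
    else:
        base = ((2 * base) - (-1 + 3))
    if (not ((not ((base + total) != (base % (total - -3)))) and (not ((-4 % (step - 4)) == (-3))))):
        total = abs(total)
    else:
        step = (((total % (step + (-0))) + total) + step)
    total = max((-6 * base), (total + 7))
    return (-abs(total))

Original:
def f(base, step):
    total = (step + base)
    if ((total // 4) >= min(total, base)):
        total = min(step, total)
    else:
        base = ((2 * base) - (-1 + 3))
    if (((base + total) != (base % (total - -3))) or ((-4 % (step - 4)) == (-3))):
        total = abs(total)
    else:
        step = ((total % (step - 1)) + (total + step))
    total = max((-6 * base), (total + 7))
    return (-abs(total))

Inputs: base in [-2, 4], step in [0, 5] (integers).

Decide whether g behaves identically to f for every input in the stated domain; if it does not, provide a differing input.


Not equivalent: base=0, step=0 separates them (-7 vs ERROR).
f: total := 0 | ((total // 4) >= min(total, base)): true | total := 0 | (((base + total) != (base % (total - -3))) or ((-4 % (step - 4)) == (-3))): false | step := 0 | total := 7 | result -7
g: total := 0 | ((total // 4) >= min(total, base)): true | total := 0 | (not ((not ((base + total) != (base % (total - -3)))) and (not ((-4 % (step - 4)) == (-3))))): false | divide-by-zero, output ERROR
verdict: not equivalent; witness: base=0, step=0


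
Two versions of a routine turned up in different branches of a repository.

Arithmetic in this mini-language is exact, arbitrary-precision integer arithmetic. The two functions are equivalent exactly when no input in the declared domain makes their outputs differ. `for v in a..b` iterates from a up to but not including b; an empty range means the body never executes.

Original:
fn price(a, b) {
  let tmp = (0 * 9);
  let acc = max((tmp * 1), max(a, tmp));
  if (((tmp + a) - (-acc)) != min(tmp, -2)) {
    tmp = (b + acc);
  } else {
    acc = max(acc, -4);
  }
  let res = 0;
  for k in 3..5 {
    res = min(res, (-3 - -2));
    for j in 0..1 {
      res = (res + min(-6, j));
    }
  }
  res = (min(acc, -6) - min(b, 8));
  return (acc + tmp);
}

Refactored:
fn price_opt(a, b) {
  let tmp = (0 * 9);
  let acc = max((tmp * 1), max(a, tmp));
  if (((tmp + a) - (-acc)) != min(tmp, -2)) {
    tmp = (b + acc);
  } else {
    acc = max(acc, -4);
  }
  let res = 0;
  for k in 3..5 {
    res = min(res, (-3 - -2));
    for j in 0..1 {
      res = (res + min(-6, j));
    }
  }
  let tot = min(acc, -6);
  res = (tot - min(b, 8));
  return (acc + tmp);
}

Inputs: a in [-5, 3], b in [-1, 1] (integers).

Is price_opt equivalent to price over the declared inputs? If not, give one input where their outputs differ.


Equivalent — the differences include statement counts differ, local variable names differ, yet no declared input distinguishes the two.
Spot check at a=-2, b=1 — price: tmp := 0 | acc := 0 | (((tmp + a) - (-acc)) != min(tmp, -2)): false | acc := 0 | res := 0 | iter k=3: | res := -1 | iter j=0: | res := -7 | iter k=4: | res := -7 | iter j=0: | res := -13 | res := -7 | result 0. price_opt: tmp := 0 | acc := 0 | (((tmp + a) - (-acc)) != min(tmp, -2)): false | acc := 0 | res := 0 | iter k=3: | res := -1 | iter j=0: | res := -7 | iter k=4: | res := -7 | iter j=0: | res := -13 | tot := -6 | res := -7 | result 0. Both give 0.
Across all 27 domain points the two functions coincide.
verdict: equivalent


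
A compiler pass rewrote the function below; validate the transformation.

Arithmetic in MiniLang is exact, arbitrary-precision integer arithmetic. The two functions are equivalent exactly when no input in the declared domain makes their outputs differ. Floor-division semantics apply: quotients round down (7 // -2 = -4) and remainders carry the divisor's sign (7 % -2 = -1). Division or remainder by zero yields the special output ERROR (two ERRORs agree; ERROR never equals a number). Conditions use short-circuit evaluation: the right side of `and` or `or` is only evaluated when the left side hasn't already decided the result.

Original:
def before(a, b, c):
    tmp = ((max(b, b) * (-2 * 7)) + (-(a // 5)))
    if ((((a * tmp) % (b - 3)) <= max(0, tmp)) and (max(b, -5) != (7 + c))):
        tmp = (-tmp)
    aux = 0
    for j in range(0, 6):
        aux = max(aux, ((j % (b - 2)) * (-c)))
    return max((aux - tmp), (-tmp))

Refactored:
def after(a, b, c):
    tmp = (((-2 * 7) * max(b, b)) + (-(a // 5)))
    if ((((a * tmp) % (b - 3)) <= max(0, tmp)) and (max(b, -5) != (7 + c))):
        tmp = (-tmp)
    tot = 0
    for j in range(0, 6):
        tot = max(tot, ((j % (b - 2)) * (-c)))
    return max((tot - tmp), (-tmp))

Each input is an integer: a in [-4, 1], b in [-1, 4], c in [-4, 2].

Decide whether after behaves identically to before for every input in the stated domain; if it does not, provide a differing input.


Equivalent — the differences include local variable names differ, yet no declared input distinguishes the two.
As a probe, take a=-3, b=1, c=0: before runs tmp=-13, then ((((a * tmp) % (b - 3)) <= max(0, tmp)) and (max(b, -5) != (7 + c))) is true, then tmp=13, then aux=0, then (j=0), then aux=0, then (j=1), then aux=0, then (j=2), then aux=0, then (j=3), then aux=0, then (j=4), then aux=0, then (j=5), then aux=0, then returns -13; after runs tmp=-13, then ((((a * tmp) % (b - 3)) <= max(0, tmp)) and (max(b, -5) != (7 + c))) is true, then tmp=13, then tot=0, then (j=0), then tot=0, then (j=1), then tot=0, then (j=2), then tot=0, then (j=3), then tot=0, then (j=4), then tot=0, then (j=5), then tot=0, then returns -13; both end at -13.
Sweeping the whole domain (252 inputs) finds no disagreement.
verdict: equivalent


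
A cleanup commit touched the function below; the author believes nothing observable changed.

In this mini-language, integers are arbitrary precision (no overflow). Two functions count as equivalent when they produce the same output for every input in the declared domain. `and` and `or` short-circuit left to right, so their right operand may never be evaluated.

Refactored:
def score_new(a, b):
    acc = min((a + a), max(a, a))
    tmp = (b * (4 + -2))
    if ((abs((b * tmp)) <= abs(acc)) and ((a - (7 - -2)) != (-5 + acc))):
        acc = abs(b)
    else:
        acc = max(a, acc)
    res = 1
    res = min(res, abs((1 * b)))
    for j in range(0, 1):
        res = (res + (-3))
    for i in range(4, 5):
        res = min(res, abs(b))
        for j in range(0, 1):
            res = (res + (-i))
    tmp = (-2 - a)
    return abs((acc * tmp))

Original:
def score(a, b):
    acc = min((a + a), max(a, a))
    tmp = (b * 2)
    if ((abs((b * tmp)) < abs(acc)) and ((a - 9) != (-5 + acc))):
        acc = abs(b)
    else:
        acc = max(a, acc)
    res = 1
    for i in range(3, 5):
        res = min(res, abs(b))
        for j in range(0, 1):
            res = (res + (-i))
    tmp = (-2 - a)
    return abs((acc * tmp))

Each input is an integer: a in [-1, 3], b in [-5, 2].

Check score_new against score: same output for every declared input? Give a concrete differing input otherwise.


Consider the input a=2, b=-1.
score: acc := 2 | tmp := -2 | ((abs((b * tmp)) < abs(acc)) and ((a - 9) != (-5 + acc))): false | acc := 2 | res := 1 | iter i=3: | res := 1 | iter j=0: | res := -2 | iter i=4: | res := -2 | iter j=0: | res := -6 | tmp := -4 | result 8
score_new: acc := 2 | tmp := -2 | ((abs((b * tmp)) <= abs(acc)) and ((a - (7 - -2)) != (-5 + acc))): true | acc := 1 | res := 1 | res := 1 | iter j=0: | res := -2 | iter i=4: | res := -2 | iter j=0: | res := -6 | tmp := -4 | result 4
8 != 4, so the rewrite changes behavior.
verdict: not equivalent; witness: a=2, b=-1


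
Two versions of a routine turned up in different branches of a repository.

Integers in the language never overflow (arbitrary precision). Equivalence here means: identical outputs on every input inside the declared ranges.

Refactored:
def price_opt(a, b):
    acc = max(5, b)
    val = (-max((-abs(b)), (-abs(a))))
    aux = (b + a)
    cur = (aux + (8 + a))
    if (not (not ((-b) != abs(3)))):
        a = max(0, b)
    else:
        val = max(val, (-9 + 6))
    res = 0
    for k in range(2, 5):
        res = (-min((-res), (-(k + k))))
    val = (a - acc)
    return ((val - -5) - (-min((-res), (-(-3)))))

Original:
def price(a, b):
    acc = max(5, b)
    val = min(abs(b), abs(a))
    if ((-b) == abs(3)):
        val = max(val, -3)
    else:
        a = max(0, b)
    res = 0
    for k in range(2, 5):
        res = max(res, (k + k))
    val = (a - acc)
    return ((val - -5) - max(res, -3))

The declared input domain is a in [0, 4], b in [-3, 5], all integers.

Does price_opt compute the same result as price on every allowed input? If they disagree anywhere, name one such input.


This is a faithful refactor — arithmetic usage differs, and comparison usage differs, and min/max/abs usage differs, and local variable names differ, and statement counts differ, and constant usage differs, and boolean connective usage differs, but the computed results match everywhere.
As a probe, take a=2, b=0: price runs acc := 5 | val := 0 | ((-b) == abs(3)): false | a := 0 | res := 0 | iter k=2: | res := 4 | iter k=3: | res := 6 | iter k=4: | res := 8 | val := -5 | result -8; price_opt runs acc := 5 | val := 0 | aux := 2 | cur := 12 | (not (not ((-b) != abs(3)))): true | a := 0 | res := 0 | iter k=2: | res := 4 | iter k=3: | res := 6 | iter k=4: | res := 8 | val := -5 | result -8; both end at -8.
Every one of the 45 inputs gives matching results.
verdict: equivalent


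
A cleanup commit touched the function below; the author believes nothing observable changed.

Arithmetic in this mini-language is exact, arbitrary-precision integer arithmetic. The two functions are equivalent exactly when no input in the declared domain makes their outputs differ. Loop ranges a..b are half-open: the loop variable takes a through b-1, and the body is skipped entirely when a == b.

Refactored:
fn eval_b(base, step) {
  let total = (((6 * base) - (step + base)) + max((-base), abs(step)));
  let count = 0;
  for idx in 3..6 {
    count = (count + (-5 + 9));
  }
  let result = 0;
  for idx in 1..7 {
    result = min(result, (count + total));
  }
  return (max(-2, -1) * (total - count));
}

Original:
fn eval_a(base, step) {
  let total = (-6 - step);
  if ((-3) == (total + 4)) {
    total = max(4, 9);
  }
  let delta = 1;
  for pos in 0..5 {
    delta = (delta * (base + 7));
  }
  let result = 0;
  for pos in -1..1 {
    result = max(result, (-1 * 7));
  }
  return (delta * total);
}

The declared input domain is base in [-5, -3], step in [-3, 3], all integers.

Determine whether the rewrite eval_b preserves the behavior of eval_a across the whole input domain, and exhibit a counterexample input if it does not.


These are not equivalent — on base=-5, step=-3 the outputs split (-96 vs 29).
eval_a: total becomes -3; next ((-3) == (total + 4)) evaluates to false; next delta becomes 1; next at pos=0:; next delta becomes 2; next at pos=1:; next delta becomes 4; next at pos=2:; next delta becomes 8; next at pos=3:; next delta becomes 16; next at pos=4:; next delta becomes 32; next result becomes 0; next at pos=-1:; next result becomes 0; next at pos=0:; next result becomes 0; next final value -96
eval_b: total becomes -17; next count becomes 0; next at idx=3:; next count becomes 4; next at idx=4:; next count becomes 8; next at idx=5:; next count becomes 12; next result becomes 0; next at idx=1:; next result becomes -5; next at idx=2:; next result becomes -5; next at idx=3:; next result becomes -5; next at idx=4:; next result becomes -5; next at idx=5:; next result becomes -5; next at idx=6:; next result becomes -5; next final value 29
verdict: not equivalent; witness: base=-5, step=-3


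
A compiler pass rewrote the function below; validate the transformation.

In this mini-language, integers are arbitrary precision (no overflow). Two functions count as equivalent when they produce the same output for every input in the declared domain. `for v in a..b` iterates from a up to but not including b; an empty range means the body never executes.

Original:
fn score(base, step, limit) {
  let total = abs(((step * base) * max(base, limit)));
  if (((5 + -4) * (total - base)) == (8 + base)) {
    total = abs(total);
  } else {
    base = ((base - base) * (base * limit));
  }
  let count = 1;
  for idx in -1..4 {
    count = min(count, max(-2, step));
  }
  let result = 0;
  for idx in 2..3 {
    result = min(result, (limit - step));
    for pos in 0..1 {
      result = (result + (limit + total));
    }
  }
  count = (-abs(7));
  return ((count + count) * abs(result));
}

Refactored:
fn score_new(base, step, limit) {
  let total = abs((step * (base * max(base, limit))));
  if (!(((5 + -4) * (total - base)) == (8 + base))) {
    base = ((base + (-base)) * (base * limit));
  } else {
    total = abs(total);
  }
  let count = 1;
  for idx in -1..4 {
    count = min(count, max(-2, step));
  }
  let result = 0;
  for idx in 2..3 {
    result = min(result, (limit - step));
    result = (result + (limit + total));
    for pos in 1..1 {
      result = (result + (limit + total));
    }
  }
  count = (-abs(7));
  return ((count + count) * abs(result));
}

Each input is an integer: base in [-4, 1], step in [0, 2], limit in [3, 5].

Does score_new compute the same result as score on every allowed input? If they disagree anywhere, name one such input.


Equivalent — the differences include loop structure differs, and arithmetic usage differs, and statement counts differ, and boolean connective usage differs, yet no declared input distinguishes the two.
One worked example (base=-3, step=2, limit=5) — score: total becomes 30; next (((5 + -4) * (total - base)) == (8 + base)) evaluates to false; next base becomes 0; next count becomes 1; next at idx=-1:; next count becomes 1; next at idx=0:; next count becomes 1; next at idx=1:; next count becomes 1; next at idx=2:; next count becomes 1; next at idx=3:; next count becomes 1; next result becomes 0; next at idx=2:; next result becomes 0; next at pos=0:; next result becomes 35; next count becomes -7; next final value -490; score_new: total becomes 30; next (!(((5 + -4) * (total - base)) == (8 + base))) evaluates to true; next base becomes 0; next count becomes 1; next at idx=-1:; next count becomes 1; next at idx=0:; next count becomes 1; next at idx=1:; next count becomes 1; next at idx=2:; next count becomes 1; next at idx=3:; next count becomes 1; next result becomes 0; next at idx=2:; next result becomes 0; next result becomes 35; next pos never enters its loop body; next count becomes -7; next final value -490; agreement on -490.
Sweeping the whole domain (54 inputs) finds no disagreement.
verdict: equivalent


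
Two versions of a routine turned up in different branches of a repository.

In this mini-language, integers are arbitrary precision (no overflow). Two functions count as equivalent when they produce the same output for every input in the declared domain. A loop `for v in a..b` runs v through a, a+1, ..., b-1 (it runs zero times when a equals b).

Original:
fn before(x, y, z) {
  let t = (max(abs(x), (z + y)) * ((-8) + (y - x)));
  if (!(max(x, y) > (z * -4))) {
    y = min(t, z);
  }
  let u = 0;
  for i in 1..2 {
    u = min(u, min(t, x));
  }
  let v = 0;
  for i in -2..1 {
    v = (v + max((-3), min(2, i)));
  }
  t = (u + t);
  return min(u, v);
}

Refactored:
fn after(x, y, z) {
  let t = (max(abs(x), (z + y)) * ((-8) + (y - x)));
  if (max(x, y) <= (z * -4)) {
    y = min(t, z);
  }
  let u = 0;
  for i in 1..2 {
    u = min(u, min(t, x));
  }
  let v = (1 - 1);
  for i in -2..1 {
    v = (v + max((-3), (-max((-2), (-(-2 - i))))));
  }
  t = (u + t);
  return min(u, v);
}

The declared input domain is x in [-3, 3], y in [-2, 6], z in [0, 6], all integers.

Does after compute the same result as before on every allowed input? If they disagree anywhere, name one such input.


The two versions differ — the changes include constant usage differs, plus min/max/abs usage differs, plus boolean connective usage differs, plus arithmetic usage differs, plus comparison usage differs.
As a probe, take x=-1, y=1, z=1: before runs t=-12, then (!(max(x, y) > (z * -4))) is false, then u=0, then (i=1), then u=-12, then v=0, then (i=-2), then v=-2, then (i=-1), then v=-3, then (i=0), then v=-3, then t=-24, then returns -12; after runs t=-12, then (max(x, y) <= (z * -4)) is false, then u=0, then (i=1), then u=-12, then v=0, then (i=-2), then v=0, then (i=-1), then v=-1, then (i=0), then v=-3, then t=-24, then returns -12; both end at -12.
Checked all 441 inputs in the declared domain: the outputs agree on every one.
verdict: equivalent


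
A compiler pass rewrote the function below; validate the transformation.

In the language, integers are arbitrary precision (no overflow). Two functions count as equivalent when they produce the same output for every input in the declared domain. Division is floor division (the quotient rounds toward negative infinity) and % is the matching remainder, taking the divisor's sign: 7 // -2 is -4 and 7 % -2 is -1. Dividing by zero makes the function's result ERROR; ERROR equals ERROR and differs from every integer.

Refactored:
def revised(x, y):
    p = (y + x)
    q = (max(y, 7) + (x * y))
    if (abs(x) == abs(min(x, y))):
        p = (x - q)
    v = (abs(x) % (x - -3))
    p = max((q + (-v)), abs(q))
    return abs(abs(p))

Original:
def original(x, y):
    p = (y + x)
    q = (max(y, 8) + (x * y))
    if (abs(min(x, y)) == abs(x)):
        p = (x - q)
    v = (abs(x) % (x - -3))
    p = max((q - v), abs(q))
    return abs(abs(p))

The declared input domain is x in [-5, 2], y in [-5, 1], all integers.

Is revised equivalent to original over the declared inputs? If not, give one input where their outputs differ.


At x=-5, y=-5: original gives 34, revised gives 33.
verdict: not equivalent; witness: x=-5, y=-5


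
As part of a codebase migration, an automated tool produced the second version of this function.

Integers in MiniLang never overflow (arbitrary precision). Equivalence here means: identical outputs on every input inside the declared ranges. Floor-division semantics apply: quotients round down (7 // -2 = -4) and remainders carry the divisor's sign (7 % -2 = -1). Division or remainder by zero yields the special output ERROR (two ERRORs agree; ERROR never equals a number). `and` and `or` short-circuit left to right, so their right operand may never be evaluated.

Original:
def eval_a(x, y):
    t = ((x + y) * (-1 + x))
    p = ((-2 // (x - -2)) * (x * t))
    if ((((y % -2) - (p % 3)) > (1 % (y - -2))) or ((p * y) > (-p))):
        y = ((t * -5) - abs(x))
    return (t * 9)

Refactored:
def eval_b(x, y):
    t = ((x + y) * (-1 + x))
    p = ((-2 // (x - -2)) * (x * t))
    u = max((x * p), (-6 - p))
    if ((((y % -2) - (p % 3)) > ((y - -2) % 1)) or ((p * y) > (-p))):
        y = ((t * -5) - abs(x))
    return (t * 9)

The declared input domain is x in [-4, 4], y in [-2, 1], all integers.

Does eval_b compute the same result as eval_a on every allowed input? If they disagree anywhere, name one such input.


These are not equivalent — on x=-4, y=-2 the outputs split (ERROR vs 270).
eval_a: t=30, then p=-120, then a zero divisor aborts: ERROR
eval_b: t=30, then p=-120, then u=480, then ((((y % -2) - (p % 3)) > ((y - -2) % 1)) or ((p * y) > (-p))) is true, then y=-154, then returns 270
verdict: not equivalent; witness: x=-4, y=-2


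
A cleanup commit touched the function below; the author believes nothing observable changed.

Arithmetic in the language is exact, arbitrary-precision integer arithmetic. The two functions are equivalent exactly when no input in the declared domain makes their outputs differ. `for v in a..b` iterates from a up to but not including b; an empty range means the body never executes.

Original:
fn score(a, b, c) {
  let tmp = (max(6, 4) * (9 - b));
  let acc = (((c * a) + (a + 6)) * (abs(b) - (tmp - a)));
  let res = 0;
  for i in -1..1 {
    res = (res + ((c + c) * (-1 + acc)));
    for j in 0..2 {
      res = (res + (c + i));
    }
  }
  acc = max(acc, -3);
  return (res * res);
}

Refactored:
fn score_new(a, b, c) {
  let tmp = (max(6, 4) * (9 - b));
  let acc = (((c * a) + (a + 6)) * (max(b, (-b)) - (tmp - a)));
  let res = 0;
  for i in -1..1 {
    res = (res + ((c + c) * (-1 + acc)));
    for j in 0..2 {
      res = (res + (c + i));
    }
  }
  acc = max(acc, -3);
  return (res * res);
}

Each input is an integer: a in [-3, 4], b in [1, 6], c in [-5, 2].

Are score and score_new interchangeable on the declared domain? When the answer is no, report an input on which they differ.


This is a faithful refactor — min/max/abs usage differs, but the computed results match everywhere.
One worked example (a=4, b=6, c=-1) — score: tmp=18, then acc=-48, then res=0, then (i=-1), then res=98, then (j=0), then res=96, then (j=1), then res=94, then (i=0), then res=192, then (j=0), then res=191, then (j=1), then res=190, then acc=-3, then returns 36100; score_new: tmp=18, then acc=-48, then res=0, then (i=-1), then res=98, then (j=0), then res=96, then (j=1), then res=94, then (i=0), then res=192, then (j=0), then res=191, then (j=1), then res=190, then acc=-3, then returns 36100; agreement on 36100.
Sweeping the whole domain (384 inputs) finds no disagreement.
verdict: equivalent


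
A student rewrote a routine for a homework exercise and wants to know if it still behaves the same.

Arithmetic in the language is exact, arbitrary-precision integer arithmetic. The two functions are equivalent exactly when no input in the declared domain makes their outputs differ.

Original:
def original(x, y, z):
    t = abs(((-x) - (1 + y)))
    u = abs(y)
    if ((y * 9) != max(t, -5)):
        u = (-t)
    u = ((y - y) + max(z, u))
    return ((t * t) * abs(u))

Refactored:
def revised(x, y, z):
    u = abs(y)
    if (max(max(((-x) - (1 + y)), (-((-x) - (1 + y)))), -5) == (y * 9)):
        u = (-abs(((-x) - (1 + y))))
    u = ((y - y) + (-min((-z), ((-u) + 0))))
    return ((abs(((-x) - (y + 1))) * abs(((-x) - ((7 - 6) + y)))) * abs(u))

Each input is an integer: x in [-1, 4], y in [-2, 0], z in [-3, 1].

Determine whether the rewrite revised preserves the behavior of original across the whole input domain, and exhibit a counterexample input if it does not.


Take x=-1, y=-2, z=-1.
original: t = 2; u = 2; ((y * 9) != max(t, -5)) -> true; u = -2; u = -1; return 4
revised: u = 2; (max(max(((-x) - (1 + y)), (-((-x) - (1 + y)))), -5) == (y * 9)) -> false; u = 2; return 8
4 and 8 differ, so these are not the same function on this domain.
verdict: not equivalent; witness: x=-1, y=-2, z=-1


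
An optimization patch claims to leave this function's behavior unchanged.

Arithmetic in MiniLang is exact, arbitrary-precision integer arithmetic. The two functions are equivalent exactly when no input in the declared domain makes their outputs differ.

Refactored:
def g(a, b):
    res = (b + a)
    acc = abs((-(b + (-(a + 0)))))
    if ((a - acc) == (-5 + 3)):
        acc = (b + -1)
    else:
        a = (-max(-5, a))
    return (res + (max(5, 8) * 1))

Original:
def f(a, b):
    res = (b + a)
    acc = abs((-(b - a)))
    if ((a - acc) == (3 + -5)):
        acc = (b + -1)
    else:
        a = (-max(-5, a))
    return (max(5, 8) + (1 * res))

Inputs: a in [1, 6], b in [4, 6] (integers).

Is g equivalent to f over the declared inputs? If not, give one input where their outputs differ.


Differences: constant usage differs; arithmetic usage differs — yet all 18 inputs agree.
verdict: equivalent


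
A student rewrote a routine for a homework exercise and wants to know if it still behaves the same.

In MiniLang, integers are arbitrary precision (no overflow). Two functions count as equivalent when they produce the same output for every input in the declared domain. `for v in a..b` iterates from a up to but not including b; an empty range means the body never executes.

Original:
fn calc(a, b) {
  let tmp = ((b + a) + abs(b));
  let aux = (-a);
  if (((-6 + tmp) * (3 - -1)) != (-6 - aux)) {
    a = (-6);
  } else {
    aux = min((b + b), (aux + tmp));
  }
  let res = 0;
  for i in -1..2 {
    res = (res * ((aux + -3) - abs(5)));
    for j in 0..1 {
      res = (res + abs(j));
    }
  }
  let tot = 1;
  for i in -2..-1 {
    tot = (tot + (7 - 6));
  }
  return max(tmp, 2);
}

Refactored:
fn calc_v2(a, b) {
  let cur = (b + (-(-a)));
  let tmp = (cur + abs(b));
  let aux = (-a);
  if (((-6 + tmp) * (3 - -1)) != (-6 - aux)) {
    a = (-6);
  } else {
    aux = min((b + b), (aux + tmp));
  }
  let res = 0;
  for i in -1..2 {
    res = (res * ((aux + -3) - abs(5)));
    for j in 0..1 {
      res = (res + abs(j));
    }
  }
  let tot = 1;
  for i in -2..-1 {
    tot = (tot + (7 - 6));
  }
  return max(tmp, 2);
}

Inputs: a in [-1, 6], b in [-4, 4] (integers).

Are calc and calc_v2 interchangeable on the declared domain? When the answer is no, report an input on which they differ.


The two are interchangeable: statement counts differ, plus local variable names differ, and every declared input agrees.
As a probe, take a=3, b=1: calc runs tmp=5, then aux=-3, then (((-6 + tmp) * (3 - -1)) != (-6 - aux)) is true, then a=-6, then res=0, then (i=-1), then res=0, then (j=0), then res=0, then (i=0), then res=0, then (j=0), then res=0, then (i=1), then res=0, then (j=0), then res=0, then tot=1, then (i=-2), then tot=2, then returns 5; calc_v2 runs cur=4, then tmp=5, then aux=-3, then (((-6 + tmp) * (3 - -1)) != (-6 - aux)) is true, then a=-6, then res=0, then (i=-1), then res=0, then (j=0), then res=0, then (i=0), then res=0, then (j=0), then res=0, then (i=1), then res=0, then (j=0), then res=0, then tot=1, then (i=-2), then tot=2, then returns 5; both end at 5.
Across all 72 domain points the two functions coincide.
verdict: equivalent


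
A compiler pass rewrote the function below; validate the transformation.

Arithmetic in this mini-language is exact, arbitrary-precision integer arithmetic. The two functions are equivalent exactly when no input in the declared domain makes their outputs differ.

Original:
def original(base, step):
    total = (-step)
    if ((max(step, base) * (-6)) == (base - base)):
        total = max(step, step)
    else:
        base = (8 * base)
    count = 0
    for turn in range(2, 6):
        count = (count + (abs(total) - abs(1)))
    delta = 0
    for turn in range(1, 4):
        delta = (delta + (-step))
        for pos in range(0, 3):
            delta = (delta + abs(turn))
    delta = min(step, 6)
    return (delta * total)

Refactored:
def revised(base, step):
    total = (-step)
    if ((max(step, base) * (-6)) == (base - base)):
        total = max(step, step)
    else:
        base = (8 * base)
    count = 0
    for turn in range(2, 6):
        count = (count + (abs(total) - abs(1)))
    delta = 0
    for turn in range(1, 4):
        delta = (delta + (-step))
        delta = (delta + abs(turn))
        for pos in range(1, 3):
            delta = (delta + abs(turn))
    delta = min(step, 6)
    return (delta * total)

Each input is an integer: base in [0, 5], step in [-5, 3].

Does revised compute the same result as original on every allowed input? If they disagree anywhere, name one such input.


The two versions differ — the changes include arithmetic usage differs; also statement counts differ; also min/max/abs usage differs; also loop structure differs.
As a probe, take base=5, step=0: original runs total becomes 0; next ((max(step, base) * (-6)) == (base - base)) evaluates to false; next base becomes 40; next count becomes 0; next at turn=2:; next count becomes -1; next at turn=3:; next count becomes -2; next at turn=4:; next count becomes -3; next at turn=5:; next count becomes -4; next delta becomes 0; next at turn=1:; next delta becomes 0; next at pos=0:; next delta becomes 1; next at pos=1:; next delta becomes 2; next at pos=2:; next delta becomes 3; next at turn=2:; next delta becomes 3; next at pos=0:; next delta becomes 5; next at pos=1:; next delta becomes 7; next at pos=2:; next delta becomes 9; next at turn=3:; next delta becomes 9; next at pos=0:; next delta becomes 12; next at pos=1:; next delta becomes 15; next at pos=2:; next delta becomes 18; next delta becomes 0; next final value 0; revised runs total becomes 0; next ((max(step, base) * (-6)) == (base - base)) evaluates to false; next base becomes 40; next count becomes 0; next at turn=2:; next count becomes -1; next at turn=3:; next count becomes -2; next at turn=4:; next count becomes -3; next at turn=5:; next count becomes -4; next delta becomes 0; next at turn=1:; next delta becomes 0; next delta becomes 1; next at pos=1:; next delta becomes 2; next at pos=2:; next delta becomes 3; next at turn=2:; next delta becomes 3; next delta becomes 5; next at pos=1:; next delta becomes 7; next at pos=2:; next delta becomes 9; next at turn=3:; next delta becomes 9; next delta becomes 12; next at pos=1:; next delta becomes 15; next at pos=2:; next delta becomes 18; next delta becomes 0; next final value 0; both end at 0.
Sweeping the whole domain (54 inputs) finds no disagreement.
verdict: equivalent


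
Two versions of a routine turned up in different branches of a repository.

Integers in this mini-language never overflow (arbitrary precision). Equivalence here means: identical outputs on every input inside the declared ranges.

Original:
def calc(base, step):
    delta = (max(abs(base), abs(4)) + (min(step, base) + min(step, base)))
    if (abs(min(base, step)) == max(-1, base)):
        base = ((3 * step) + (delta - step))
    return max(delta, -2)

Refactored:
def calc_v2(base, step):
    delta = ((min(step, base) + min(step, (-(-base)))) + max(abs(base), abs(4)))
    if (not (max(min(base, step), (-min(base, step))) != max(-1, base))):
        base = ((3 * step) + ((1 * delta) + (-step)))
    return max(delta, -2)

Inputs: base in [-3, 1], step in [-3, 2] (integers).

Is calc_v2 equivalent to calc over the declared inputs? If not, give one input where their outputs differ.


Equivalent — the differences include min/max/abs usage differs; and arithmetic usage differs; and comparison usage differs; and constant usage differs; and boolean connective usage differs, yet no declared input distinguishes the two.
Tracing base=1, step=-2: calc: delta := 0 | (abs(min(base, step)) == max(-1, base)): false | result 0 | calc_v2: delta := 0 | (not (max(min(base, step), (-min(base, step))) != max(-1, base))): false | result 0 — matching result 0.
An exhaustive pass over the 30 declared inputs shows identical outputs.
verdict: equivalent


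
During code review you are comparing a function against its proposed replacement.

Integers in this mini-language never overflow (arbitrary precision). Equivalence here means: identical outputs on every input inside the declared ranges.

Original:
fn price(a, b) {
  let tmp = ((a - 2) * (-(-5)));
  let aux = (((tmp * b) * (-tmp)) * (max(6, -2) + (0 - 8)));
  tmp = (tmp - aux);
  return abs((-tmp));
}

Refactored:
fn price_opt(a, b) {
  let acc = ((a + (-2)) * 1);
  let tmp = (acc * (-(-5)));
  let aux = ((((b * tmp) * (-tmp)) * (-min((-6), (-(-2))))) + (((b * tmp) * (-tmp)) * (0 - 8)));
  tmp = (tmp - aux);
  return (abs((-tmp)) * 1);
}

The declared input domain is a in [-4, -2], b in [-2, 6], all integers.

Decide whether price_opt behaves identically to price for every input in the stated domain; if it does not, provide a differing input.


The two are interchangeable: local variable names differ, plus min/max/abs usage differs, plus statement counts differ, plus arithmetic usage differs, plus constant usage differs, and every declared input agrees.
As a probe, take a=-4, b=1: price runs tmp=-30, then aux=1800, then tmp=-1830, then returns 1830; price_opt runs acc=-6, then tmp=-30, then aux=1800, then tmp=-1830, then returns 1830; both end at 1830.
Sweeping the whole domain (27 inputs) finds no disagreement.
verdict: equivalent


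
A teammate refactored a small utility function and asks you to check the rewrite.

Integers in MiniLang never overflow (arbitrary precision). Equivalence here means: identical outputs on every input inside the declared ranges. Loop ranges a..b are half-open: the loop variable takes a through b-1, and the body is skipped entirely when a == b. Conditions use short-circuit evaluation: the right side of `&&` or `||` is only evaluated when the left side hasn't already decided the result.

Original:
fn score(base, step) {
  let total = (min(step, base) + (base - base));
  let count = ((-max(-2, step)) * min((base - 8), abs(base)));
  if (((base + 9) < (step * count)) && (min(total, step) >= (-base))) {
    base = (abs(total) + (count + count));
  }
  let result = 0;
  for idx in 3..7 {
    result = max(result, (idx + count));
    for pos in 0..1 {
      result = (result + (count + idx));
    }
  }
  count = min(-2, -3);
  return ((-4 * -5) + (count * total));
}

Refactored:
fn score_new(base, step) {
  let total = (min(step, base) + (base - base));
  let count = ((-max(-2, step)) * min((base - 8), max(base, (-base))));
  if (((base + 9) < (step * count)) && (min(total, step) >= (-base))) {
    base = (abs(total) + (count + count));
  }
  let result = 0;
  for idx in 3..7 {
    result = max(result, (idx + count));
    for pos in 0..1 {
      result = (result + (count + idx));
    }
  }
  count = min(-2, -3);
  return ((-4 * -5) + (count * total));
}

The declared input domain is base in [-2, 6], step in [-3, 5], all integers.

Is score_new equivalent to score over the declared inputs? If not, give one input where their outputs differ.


This is a faithful refactor — min/max/abs usage differs, but the computed results match everywhere.
As a probe, take base=4, step=3: score runs total := 3 | count := 12 | (((base + 9) < (step * count)) && (min(total, step) >= (-base))): true | base := 27 | result := 0 | iter idx=3: | result := 15 | iter pos=0: | result := 30 | iter idx=4: | result := 30 | iter pos=0: | result := 46 | iter idx=5: | result := 46 | iter pos=0: | result := 63 | iter idx=6: | result := 63 | iter pos=0: | result := 81 | count := -3 | result 11; score_new runs total := 3 | count := 12 | (((base + 9) < (step * count)) && (min(total, step) >= (-base))): true | base := 27 | result := 0 | iter idx=3: | result := 15 | iter pos=0: | result := 30 | iter idx=4: | result := 30 | iter pos=0: | result := 46 | iter idx=5: | result := 46 | iter pos=0: | result := 63 | iter idx=6: | result := 63 | iter pos=0: | result := 81 | count := -3 | result 11; both end at 11.
An exhaustive pass over the 81 declared inputs shows identical outputs.
verdict: equivalent


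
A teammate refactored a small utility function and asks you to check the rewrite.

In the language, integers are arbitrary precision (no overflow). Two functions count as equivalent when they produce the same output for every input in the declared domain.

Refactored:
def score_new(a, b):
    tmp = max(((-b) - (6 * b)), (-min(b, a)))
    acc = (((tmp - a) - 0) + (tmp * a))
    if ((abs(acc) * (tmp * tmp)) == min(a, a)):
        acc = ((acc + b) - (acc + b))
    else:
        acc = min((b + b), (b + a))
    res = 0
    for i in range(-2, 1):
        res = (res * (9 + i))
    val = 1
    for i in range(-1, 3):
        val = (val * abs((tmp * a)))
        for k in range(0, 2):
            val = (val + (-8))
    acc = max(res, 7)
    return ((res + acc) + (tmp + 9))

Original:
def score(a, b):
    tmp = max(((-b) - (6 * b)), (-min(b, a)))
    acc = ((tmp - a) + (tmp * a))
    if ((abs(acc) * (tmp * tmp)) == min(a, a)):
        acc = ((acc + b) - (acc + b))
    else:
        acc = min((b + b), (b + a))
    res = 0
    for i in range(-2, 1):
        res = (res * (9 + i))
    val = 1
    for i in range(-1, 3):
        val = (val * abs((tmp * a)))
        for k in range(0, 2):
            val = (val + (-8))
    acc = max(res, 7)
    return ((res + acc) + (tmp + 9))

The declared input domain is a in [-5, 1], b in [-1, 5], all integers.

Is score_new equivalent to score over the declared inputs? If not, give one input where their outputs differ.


Although constant usage differs; arithmetic usage differs, 49/49 inputs agree.
verdict: equivalent


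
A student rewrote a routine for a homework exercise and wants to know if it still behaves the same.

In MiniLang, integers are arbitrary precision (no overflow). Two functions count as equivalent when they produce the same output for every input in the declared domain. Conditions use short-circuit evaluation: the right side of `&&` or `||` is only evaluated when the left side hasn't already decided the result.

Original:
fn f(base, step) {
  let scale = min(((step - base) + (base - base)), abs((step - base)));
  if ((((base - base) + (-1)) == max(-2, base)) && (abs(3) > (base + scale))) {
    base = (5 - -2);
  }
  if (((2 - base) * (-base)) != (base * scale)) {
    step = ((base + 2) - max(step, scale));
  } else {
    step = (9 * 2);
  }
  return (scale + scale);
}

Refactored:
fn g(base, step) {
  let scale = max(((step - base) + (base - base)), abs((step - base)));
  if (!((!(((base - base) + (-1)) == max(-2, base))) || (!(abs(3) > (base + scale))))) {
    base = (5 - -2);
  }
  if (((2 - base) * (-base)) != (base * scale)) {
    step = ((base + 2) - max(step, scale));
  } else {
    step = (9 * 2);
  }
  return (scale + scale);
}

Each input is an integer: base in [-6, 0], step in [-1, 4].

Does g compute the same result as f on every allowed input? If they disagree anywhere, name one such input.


Consider the input base=0, step=-1.
f: scale = -1; ((((base - base) + (-1)) == max(-2, base)) && (abs(3) > (base + scale))) -> false; (((2 - base) * (-base)) != (base * scale)) -> false; step = 18; return -2
g: scale = 1; (!((!(((base - base) + (-1)) == max(-2, base))) || (!(abs(3) > (base + scale))))) -> false; (((2 - base) * (-base)) != (base * scale)) -> false; step = 18; return 2
-2 vs 2 — the two versions disagree here.
verdict: not equivalent; witness: base=0, step=-1


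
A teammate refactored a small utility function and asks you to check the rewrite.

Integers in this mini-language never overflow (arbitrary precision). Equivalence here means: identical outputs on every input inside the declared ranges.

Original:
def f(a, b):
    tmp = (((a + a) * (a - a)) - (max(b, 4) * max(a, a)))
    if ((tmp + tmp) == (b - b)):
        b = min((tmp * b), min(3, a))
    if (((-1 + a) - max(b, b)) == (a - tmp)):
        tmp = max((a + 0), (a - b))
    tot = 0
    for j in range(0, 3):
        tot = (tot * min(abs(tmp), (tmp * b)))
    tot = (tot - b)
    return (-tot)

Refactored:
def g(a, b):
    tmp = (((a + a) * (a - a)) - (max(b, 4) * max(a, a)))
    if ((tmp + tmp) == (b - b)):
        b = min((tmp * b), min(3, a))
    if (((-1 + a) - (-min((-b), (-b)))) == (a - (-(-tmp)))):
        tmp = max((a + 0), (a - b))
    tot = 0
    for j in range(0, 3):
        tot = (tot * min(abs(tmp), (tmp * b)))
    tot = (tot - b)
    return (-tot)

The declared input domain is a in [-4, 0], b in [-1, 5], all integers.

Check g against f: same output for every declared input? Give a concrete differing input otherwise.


The two are interchangeable: min/max/abs usage differs, and every declared input agrees.
As a probe, take a=-4, b=5: f runs tmp = 20; ((tmp + tmp) == (b - b)) -> false; (((-1 + a) - max(b, b)) == (a - tmp)) -> false; tot = 0; [j=0]; tot = 0; [j=1]; tot = 0; [j=2]; tot = 0; tot = -5; return 5; g runs tmp = 20; ((tmp + tmp) == (b - b)) -> false; (((-1 + a) - (-min((-b), (-b)))) == (a - (-(-tmp)))) -> false; tot = 0; [j=0]; tot = 0; [j=1]; tot = 0; [j=2]; tot = 0; tot = -5; return 5; both end at 5.
An exhaustive pass over the 35 declared inputs shows identical outputs.
verdict: equivalent
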